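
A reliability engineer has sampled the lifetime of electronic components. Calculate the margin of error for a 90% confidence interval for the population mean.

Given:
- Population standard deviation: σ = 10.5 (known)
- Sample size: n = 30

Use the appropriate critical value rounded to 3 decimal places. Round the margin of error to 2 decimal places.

The population standard deviation σ is known, so use the z-interval margin of error formula.

For 90% confidence, z* = 1.645 (from standard normal table)

Margin of error formula for z-interval: E = z* × σ/√n

E = 1.645 × 10.5/√30
  = 1.645 × 1.917029
  = 3.1535

Rounded to 2 decimal places:

3.15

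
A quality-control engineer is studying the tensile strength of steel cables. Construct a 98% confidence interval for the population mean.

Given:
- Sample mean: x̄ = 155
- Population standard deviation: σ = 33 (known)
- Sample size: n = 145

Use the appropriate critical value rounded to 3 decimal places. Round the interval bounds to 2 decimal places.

The population standard deviation σ is known, so use a z-interval (standard normal critical value).

For 98% confidence, z* = 2.326 (from standard normal table)

Standard error: SE = σ/√n = 33/√145 = 2.740501

Margin of error: E = z* × SE = 2.326 × 2.740501 = 6.3744

Z-interval: x̄ ± E = 155 ± 6.3744 = (148.6256, 161.3744)

Rounded to 2 decimal places:

(148.63, 161.37)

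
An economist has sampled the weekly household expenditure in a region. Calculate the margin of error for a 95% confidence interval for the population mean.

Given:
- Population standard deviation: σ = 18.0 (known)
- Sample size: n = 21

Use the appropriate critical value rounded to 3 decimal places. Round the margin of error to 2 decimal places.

The population standard deviation σ is known, so use the z-interval margin of error formula.

For 95% confidence, z* = 1.96 (from standard normal table)

Margin of error formula for z-interval: E = z* × σ/√n

E = 1.96 × 18.0/√21
  = 1.96 × 3.927922
  = 7.6987

Rounded to 2 decimal places:

7.70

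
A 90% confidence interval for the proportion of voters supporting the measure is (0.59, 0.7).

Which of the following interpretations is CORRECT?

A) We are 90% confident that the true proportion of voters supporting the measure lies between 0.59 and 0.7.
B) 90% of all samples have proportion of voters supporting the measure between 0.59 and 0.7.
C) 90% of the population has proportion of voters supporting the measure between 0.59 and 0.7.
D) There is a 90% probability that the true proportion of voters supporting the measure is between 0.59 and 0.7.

A confidence interval represents our confidence in the procedure, not a probability statement about the parameter.

Key concept: If we repeated this sampling process many times and computed a 90% CI each time, about 90% of those intervals would contain the true population parameter.

For this specific interval (0.59, 0.7):
- Midpoint (point estimate): 0.645
- Margin of error: 0.055

The correct interpretation is the one stating confidence that the true parameter lies in the interval — option A.

A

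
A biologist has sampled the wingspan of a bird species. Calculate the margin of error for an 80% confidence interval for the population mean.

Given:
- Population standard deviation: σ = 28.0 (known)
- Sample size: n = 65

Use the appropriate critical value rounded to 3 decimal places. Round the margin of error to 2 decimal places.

The population standard deviation σ is known, so use the z-interval margin of error formula.

For 80% confidence, z* = 1.282 (from standard normal table)

Margin of error formula for z-interval: E = z* × σ/√n

E = 1.282 × 28.0/√65
  = 1.282 × 3.472973
  = 4.4524

Rounded to 2 decimal places:

4.45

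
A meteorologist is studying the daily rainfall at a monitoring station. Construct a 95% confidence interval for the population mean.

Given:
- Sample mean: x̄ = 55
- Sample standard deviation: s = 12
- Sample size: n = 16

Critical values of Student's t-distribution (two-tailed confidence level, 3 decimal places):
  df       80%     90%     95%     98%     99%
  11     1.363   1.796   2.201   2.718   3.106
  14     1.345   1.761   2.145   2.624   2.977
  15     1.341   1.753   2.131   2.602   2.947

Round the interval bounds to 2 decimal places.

The population standard deviation σ is unknown (only the sample standard deviation s is given), so use a t-interval with df = n - 1 = 16 - 1 = 15.

For 95% confidence with df = 15, t* = 2.131 (from t-table)

Standard error: SE = s/√n = 12/√16 = 3.000000

Margin of error: E = t* × SE = 2.131 × 3.000000 = 6.3930

T-interval: x̄ ± E = 55 ± 6.3930 = (48.6070, 61.3930)

Rounded to 2 decimal places:

(48.61, 61.39)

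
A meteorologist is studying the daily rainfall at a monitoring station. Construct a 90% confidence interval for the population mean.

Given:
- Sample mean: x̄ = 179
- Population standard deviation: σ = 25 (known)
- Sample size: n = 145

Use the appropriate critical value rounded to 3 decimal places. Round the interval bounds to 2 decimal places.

The population standard deviation σ is known, so use a z-interval (standard normal critical value).

For 90% confidence, z* = 1.645 (from standard normal table)

Standard error: SE = σ/√n = 25/√145 = 2.076137

Margin of error: E = z* × SE = 1.645 × 2.076137 = 3.4152

Z-interval: x̄ ± E = 179 ± 3.4152 = (175.5848, 182.4152)

Rounded to 2 decimal places:

(175.58, 182.42)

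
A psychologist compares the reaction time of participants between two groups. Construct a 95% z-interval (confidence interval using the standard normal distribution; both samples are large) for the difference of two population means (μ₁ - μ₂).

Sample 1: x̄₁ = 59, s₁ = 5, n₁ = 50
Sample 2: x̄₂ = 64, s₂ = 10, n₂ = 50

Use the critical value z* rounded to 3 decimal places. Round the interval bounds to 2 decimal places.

Both samples are large (n₁ = 50 ≥ 30, n₂ = 50 ≥ 30), so a z-interval for the difference of means applies.

Point estimate: x̄₁ - x̄₂ = 59 - 64 = -5

Standard error: SE = √(s₁²/n₁ + s₂²/n₂)
= √(5²/50 + 10²/50)
= √(0.500000 + 2.000000)
= 1.581139

For 95% confidence, z* = 1.96 (from standard normal table)
Margin of error: E = z* × SE = 1.96 × 1.581139 = 3.0990

Z-interval: (x̄₁ - x̄₂) ± E = -5 ± 3.0990 = (-8.0990, -1.9010)

Rounded to 2 decimal places:

(-8.10, -1.90)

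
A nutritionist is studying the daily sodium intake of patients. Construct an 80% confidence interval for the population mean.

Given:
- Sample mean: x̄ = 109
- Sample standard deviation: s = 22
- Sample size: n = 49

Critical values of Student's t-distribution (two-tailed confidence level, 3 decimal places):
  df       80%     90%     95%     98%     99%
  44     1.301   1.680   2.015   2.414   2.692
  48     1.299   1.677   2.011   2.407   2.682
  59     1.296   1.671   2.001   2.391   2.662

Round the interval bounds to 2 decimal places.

The population standard deviation σ is unknown (only the sample standard deviation s is given), so use a t-interval with df = n - 1 = 49 - 1 = 48.

For 80% confidence with df = 48, t* = 1.299 (from t-table)

Standard error: SE = s/√n = 22/√49 = 3.142857

Margin of error: E = t* × SE = 1.299 × 3.142857 = 4.0826

T-interval: x̄ ± E = 109 ± 4.0826 = (104.9174, 113.0826)

Rounded to 2 decimal places:

(104.92, 113.08)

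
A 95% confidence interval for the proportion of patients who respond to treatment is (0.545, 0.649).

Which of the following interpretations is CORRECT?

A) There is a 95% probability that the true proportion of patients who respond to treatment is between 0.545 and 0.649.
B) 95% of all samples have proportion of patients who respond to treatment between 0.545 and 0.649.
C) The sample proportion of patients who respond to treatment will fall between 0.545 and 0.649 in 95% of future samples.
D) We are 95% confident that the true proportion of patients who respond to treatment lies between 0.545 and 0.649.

A confidence interval represents our confidence in the procedure, not a probability statement about the parameter.

Key concept: If we repeated this sampling process many times and computed a 95% CI each time, about 95% of those intervals would contain the true population parameter.

For this specific interval (0.545, 0.649):
- Midpoint (point estimate): 0.597
- Margin of error: 0.052

The correct interpretation is the one stating confidence that the true parameter lies in the interval — option D.

D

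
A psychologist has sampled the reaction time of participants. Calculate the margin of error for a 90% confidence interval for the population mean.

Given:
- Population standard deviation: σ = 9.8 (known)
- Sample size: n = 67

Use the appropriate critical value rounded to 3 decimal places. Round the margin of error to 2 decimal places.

The population standard deviation σ is known, so use the z-interval margin of error formula.

For 90% confidence, z* = 1.645 (from standard normal table)

Margin of error formula for z-interval: E = z* × σ/√n

E = 1.645 × 9.8/√67
  = 1.645 × 1.197261
  = 1.9695

Rounded to 2 decimal places:

1.97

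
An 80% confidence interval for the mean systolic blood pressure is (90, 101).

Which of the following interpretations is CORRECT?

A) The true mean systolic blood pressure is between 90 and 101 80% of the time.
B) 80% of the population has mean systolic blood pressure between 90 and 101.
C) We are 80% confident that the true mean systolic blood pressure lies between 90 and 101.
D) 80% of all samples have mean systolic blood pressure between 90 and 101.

A confidence interval represents our confidence in the procedure, not a probability statement about the parameter.

Key concept: If we repeated this sampling process many times and computed an 80% CI each time, about 80% of those intervals would contain the true population parameter.

For this specific interval (90, 101):
- Midpoint (point estimate): 95.5
- Margin of error: 5.5

The correct interpretation is the one stating confidence that the true parameter lies in the interval — option C.

C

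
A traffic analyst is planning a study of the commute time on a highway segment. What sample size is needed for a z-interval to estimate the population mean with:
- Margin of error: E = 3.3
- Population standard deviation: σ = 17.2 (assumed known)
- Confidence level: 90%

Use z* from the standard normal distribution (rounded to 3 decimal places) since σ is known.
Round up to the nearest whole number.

Using z* since population σ is known (z-interval formula).

For 90% confidence, z* = 1.645 (from standard normal table)

Sample size formula for z-interval: n = (z*σ/E)²

n = (1.645 × 17.2 / 3.3)²
  = (8.573939)²
  = 73.5124

Round up to the nearest whole number: n = 74

74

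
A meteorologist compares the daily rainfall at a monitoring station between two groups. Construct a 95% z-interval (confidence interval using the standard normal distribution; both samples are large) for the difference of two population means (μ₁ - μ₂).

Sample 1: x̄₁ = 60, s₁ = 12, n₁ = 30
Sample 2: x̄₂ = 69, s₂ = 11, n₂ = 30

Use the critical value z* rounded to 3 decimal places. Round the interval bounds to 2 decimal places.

Both samples are large (n₁ = 30 ≥ 30, n₂ = 30 ≥ 30), so a z-interval for the difference of means applies.

Point estimate: x̄₁ - x̄₂ = 60 - 69 = -9

Standard error: SE = √(s₁²/n₁ + s₂²/n₂)
= √(12²/30 + 11²/30)
= √(4.800000 + 4.033333)
= 2.972092

For 95% confidence, z* = 1.96 (from standard normal table)
Margin of error: E = z* × SE = 1.96 × 2.972092 = 5.8253

Z-interval: (x̄₁ - x̄₂) ± E = -9 ± 5.8253 = (-14.8253, -3.1747)

Rounded to 2 decimal places:

(-14.83, -3.17)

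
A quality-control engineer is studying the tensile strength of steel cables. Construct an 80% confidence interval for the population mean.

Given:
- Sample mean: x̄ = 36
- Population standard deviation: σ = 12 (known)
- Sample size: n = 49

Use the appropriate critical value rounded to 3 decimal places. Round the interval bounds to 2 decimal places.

The population standard deviation σ is known, so use a z-interval (standard normal critical value).

For 80% confidence, z* = 1.282 (from standard normal table)

Standard error: SE = σ/√n = 12/√49 = 1.714286

Margin of error: E = z* × SE = 1.282 × 1.714286 = 2.1977

Z-interval: x̄ ± E = 36 ± 2.1977 = (33.8023, 38.1977)

Rounded to 2 decimal places:

(33.80, 38.20)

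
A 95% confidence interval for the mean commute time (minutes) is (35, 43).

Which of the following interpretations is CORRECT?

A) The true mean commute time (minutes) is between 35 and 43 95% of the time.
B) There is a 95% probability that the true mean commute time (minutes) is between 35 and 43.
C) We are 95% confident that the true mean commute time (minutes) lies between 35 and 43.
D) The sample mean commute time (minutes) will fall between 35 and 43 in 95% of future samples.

A confidence interval represents our confidence in the procedure, not a probability statement about the parameter.

Key concept: If we repeated this sampling process many times and computed a 95% CI each time, about 95% of those intervals would contain the true population parameter.

For this specific interval (35, 43):
- Midpoint (point estimate): 39
- Margin of error: 4

The correct interpretation is the one stating confidence that the true parameter lies in the interval — option C.

C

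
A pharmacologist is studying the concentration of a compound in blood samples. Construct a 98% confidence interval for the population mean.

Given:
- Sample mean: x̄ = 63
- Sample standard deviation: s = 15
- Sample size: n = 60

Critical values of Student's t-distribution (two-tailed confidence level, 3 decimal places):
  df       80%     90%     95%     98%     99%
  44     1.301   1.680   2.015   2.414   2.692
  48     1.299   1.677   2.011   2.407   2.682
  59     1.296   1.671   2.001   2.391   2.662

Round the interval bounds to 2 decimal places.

The population standard deviation σ is unknown (only the sample standard deviation s is given), so use a t-interval with df = n - 1 = 60 - 1 = 59.

For 98% confidence with df = 59, t* = 2.391 (from t-table)

Standard error: SE = s/√n = 15/√60 = 1.936492

Margin of error: E = t* × SE = 2.391 × 1.936492 = 4.6302

T-interval: x̄ ± E = 63 ± 4.6302 = (58.3698, 67.6302)

Rounded to 2 decimal places:

(58.37, 67.63)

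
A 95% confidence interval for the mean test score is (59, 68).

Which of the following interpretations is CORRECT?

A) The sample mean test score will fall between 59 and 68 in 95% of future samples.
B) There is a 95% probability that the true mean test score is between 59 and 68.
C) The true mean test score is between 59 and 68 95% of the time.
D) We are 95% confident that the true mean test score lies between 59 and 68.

A confidence interval represents our confidence in the procedure, not a probability statement about the parameter.

Key concept: If we repeated this sampling process many times and computed a 95% CI each time, about 95% of those intervals would contain the true population parameter.

For this specific interval (59, 68):
- Midpoint (point estimate): 63.5
- Margin of error: 4.5

The correct interpretation is the one stating confidence that the true parameter lies in the interval — option D.

D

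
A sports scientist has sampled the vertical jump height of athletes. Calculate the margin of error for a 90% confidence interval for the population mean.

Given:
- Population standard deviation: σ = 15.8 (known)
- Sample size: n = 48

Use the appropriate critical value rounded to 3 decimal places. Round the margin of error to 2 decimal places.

The population standard deviation σ is known, so use the z-interval margin of error formula.

For 90% confidence, z* = 1.645 (from standard normal table)

Margin of error formula for z-interval: E = z* × σ/√n

E = 1.645 × 15.8/√48
  = 1.645 × 2.280534
  = 3.7515

Rounded to 2 decimal places:

3.75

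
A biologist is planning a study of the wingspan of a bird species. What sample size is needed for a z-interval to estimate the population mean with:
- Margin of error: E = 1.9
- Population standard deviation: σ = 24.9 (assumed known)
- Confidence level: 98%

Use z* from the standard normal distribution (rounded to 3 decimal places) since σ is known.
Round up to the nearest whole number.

Using z* since population σ is known (z-interval formula).

For 98% confidence, z* = 2.326 (from standard normal table)

Sample size formula for z-interval: n = (z*σ/E)²

n = (2.326 × 24.9 / 1.9)²
  = (30.482842)²
  = 929.2037

Round up to the nearest whole number: n = 930

930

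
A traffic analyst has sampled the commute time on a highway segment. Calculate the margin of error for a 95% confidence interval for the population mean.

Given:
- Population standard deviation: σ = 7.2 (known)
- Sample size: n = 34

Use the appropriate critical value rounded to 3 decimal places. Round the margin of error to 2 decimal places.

The population standard deviation σ is known, so use the z-interval margin of error formula.

For 95% confidence, z* = 1.96 (from standard normal table)

Margin of error formula for z-interval: E = z* × σ/√n

E = 1.96 × 7.2/√34
  = 1.96 × 1.234790
  = 2.4202

Rounded to 2 decimal places:

2.42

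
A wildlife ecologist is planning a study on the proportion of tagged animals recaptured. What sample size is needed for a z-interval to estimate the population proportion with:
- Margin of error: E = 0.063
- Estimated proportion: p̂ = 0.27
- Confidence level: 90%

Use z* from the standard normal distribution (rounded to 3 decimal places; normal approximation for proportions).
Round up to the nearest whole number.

Using z* for proportion z-interval (normal approximation).

For 90% confidence, z* = 1.645 (from standard normal table)

Sample size formula for proportion z-interval: n = z*²p̂(1-p̂)/E²

n = 1.645² × 0.27 × 0.73 / 0.063²
  = 2.706025 × 0.1971 / 0.003969
  = 134.3808

Round up to the nearest whole number: n = 135

135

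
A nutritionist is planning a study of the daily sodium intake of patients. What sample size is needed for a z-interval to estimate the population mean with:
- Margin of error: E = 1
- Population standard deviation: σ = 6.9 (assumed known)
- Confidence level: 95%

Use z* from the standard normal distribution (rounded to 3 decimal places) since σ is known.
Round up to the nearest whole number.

Using z* since population σ is known (z-interval formula).

For 95% confidence, z* = 1.96 (from standard normal table)

Sample size formula for z-interval: n = (z*σ/E)²

n = (1.96 × 6.9 / 1)²
  = (13.524000)²
  = 182.8986

Round up to the nearest whole number: n = 183

183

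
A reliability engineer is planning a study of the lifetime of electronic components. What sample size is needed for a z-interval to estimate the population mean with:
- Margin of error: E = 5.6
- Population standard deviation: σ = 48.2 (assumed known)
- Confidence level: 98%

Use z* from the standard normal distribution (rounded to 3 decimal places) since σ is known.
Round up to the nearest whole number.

Using z* since population σ is known (z-interval formula).

For 98% confidence, z* = 2.326 (from standard normal table)

Sample size formula for z-interval: n = (z*σ/E)²

n = (2.326 × 48.2 / 5.6)²
  = (20.020214)²
  = 400.8090

Round up to the nearest whole number: n = 401

401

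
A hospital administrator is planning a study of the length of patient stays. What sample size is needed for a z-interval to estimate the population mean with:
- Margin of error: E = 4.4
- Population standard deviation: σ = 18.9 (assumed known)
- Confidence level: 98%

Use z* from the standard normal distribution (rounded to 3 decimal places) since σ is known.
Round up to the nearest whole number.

Using z* since population σ is known (z-interval formula).

For 98% confidence, z* = 2.326 (from standard normal table)

Sample size formula for z-interval: n = (z*σ/E)²

n = (2.326 × 18.9 / 4.4)²
  = (9.991227)²
  = 99.8246

Round up to the nearest whole number: n = 100

100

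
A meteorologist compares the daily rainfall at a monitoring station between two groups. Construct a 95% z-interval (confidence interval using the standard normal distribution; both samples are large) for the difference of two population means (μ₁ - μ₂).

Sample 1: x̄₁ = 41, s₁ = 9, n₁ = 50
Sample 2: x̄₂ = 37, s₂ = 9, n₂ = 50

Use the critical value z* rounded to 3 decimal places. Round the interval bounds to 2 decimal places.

Both samples are large (n₁ = 50 ≥ 30, n₂ = 50 ≥ 30), so a z-interval for the difference of means applies.

Point estimate: x̄₁ - x̄₂ = 41 - 37 = 4

Standard error: SE = √(s₁²/n₁ + s₂²/n₂)
= √(9²/50 + 9²/50)
= √(1.620000 + 1.620000)
= 1.800000

For 95% confidence, z* = 1.96 (from standard normal table)
Margin of error: E = z* × SE = 1.96 × 1.800000 = 3.5280

Z-interval: (x̄₁ - x̄₂) ± E = 4 ± 3.5280 = (0.4720, 7.5280)

Rounded to 2 decimal places:

(0.47, 7.53)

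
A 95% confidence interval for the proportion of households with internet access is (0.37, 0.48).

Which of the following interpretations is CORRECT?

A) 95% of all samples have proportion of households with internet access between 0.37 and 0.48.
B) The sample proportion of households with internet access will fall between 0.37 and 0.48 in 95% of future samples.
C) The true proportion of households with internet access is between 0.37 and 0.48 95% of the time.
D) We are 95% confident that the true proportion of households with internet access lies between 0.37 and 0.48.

A confidence interval represents our confidence in the procedure, not a probability statement about the parameter.

Key concept: If we repeated this sampling process many times and computed a 95% CI each time, about 95% of those intervals would contain the true population parameter.

For this specific interval (0.37, 0.48):
- Midpoint (point estimate): 0.425
- Margin of error: 0.055

The correct interpretation is the one stating confidence that the true parameter lies in the interval — option D.

D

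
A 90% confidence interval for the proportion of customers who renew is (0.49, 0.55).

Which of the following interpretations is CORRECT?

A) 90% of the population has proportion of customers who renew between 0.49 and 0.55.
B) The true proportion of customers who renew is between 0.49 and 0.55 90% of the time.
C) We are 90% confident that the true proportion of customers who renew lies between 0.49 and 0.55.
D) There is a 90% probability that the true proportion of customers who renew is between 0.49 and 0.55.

A confidence interval represents our confidence in the procedure, not a probability statement about the parameter.

Key concept: If we repeated this sampling process many times and computed a 90% CI each time, about 90% of those intervals would contain the true population parameter.

For this specific interval (0.49, 0.55):
- Midpoint (point estimate): 0.52
- Margin of error: 0.03

The correct interpretation is the one stating confidence that the true parameter lies in the interval — option C.

C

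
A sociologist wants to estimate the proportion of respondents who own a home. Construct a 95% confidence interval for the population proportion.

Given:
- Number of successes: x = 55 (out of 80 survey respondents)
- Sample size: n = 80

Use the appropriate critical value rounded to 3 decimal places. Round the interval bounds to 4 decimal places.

Sample proportion: p̂ = 55/80 = 0.687500

Check conditions for normal approximation:
  np̂ = 55 ≥ 10 ✓
  n(1-p̂) = 25 ≥ 10 ✓

The sample is large enough, so use a z-interval (normal approximation) for the proportion.

For 95% confidence, z* = 1.96 (from standard normal table)

Standard error: SE = √(p̂(1-p̂)/n) = √(0.687500×0.312500/80) = 0.05182226

Margin of error: E = z* × SE = 1.96 × 0.05182226 = 0.101572

Z-interval: p̂ ± E = 0.687500 ± 0.101572 = (0.585928, 0.789072)

Rounded to 4 decimal places:

(0.5859, 0.7891)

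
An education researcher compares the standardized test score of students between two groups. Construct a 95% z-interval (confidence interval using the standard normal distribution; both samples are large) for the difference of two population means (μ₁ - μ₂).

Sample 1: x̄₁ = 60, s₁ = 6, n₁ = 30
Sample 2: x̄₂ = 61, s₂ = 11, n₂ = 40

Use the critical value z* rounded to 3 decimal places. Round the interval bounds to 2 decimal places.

Both samples are large (n₁ = 30 ≥ 30, n₂ = 40 ≥ 30), so a z-interval for the difference of means applies.

Point estimate: x̄₁ - x̄₂ = 60 - 61 = -1

Standard error: SE = √(s₁²/n₁ + s₂²/n₂)
= √(6²/30 + 11²/40)
= √(1.200000 + 3.025000)
= 2.055480

For 95% confidence, z* = 1.96 (from standard normal table)
Margin of error: E = z* × SE = 1.96 × 2.055480 = 4.0287

Z-interval: (x̄₁ - x̄₂) ± E = -1 ± 4.0287 = (-5.0287, 3.0287)

Rounded to 2 decimal places:

(-5.03, 3.03)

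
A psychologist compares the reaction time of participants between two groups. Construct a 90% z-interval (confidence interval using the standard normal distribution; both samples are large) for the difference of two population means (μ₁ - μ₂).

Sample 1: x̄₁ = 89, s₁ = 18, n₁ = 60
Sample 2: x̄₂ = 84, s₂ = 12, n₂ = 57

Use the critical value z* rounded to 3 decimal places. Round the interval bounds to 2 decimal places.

Both samples are large (n₁ = 60 ≥ 30, n₂ = 57 ≥ 30), so a z-interval for the difference of means applies.

Point estimate: x̄₁ - x̄₂ = 89 - 84 = 5

Standard error: SE = √(s₁²/n₁ + s₂²/n₂)
= √(18²/60 + 12²/57)
= √(5.400000 + 2.526316)
= 2.815371

For 90% confidence, z* = 1.645 (from standard normal table)
Margin of error: E = z* × SE = 1.645 × 2.815371 = 4.6313

Z-interval: (x̄₁ - x̄₂) ± E = 5 ± 4.6313 = (0.3687, 9.6313)

Rounded to 2 decimal places:

(0.37, 9.63)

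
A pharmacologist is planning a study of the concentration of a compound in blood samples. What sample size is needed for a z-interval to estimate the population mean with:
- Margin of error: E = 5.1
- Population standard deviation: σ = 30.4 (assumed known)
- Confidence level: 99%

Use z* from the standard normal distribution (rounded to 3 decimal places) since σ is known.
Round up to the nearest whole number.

Using z* since population σ is known (z-interval formula).

For 99% confidence, z* = 2.576 (from standard normal table)

Sample size formula for z-interval: n = (z*σ/E)²

n = (2.576 × 30.4 / 5.1)²
  = (15.354980)²
  = 235.7754

Round up to the nearest whole number: n = 236

236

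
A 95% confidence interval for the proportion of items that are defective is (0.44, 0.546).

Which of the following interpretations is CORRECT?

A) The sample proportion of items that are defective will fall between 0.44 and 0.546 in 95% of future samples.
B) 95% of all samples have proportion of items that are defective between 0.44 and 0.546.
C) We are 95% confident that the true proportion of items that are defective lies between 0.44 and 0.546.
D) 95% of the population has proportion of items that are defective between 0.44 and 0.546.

A confidence interval represents our confidence in the procedure, not a probability statement about the parameter.

Key concept: If we repeated this sampling process many times and computed a 95% CI each time, about 95% of those intervals would contain the true population parameter.

For this specific interval (0.44, 0.546):
- Midpoint (point estimate): 0.493
- Margin of error: 0.053

The correct interpretation is the one stating confidence that the true parameter lies in the interval — option C.

C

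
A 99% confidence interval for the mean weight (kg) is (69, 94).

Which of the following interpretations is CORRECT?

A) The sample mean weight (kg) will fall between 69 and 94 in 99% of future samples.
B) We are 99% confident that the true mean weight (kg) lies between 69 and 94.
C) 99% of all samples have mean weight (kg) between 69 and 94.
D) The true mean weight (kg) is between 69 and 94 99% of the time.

A confidence interval represents our confidence in the procedure, not a probability statement about the parameter.

Key concept: If we repeated this sampling process many times and computed a 99% CI each time, about 99% of those intervals would contain the true population parameter.

For this specific interval (69, 94):
- Midpoint (point estimate): 81.5
- Margin of error: 12.5

The correct interpretation is the one stating confidence that the true parameter lies in the interval — option B.

B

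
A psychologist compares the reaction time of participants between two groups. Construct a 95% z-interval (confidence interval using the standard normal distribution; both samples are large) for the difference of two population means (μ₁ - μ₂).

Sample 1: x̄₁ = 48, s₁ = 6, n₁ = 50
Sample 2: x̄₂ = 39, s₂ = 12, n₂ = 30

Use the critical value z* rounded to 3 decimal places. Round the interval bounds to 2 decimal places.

Both samples are large (n₁ = 50 ≥ 30, n₂ = 30 ≥ 30), so a z-interval for the difference of means applies.

Point estimate: x̄₁ - x̄₂ = 48 - 39 = 9

Standard error: SE = √(s₁²/n₁ + s₂²/n₂)
= √(6²/50 + 12²/30)
= √(0.7200000 + 4.8000000)
= 2.3494680

For 95% confidence, z* = 1.96 (from standard normal table)
Margin of error: E = z* × SE = 1.96 × 2.3494680 = 4.60496

Z-interval: (x̄₁ - x̄₂) ± E = 9 ± 4.60496 = (4.39504, 13.60496)

Rounded to 2 decimal places:

(4.40, 13.60)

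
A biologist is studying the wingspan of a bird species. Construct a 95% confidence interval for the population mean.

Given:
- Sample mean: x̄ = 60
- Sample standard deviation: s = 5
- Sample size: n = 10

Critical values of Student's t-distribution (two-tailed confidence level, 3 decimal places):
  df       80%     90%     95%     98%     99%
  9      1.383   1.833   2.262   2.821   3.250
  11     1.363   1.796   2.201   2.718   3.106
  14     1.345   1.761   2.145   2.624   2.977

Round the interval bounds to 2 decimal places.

The population standard deviation σ is unknown (only the sample standard deviation s is given), so use a t-interval with df = n - 1 = 10 - 1 = 9.

For 95% confidence with df = 9, t* = 2.262 (from t-table)

Standard error: SE = s/√n = 5/√10 = 1.581139

Margin of error: E = t* × SE = 2.262 × 1.581139 = 3.5765

T-interval: x̄ ± E = 60 ± 3.5765 = (56.4235, 63.5765)

Rounded to 2 decimal places:

(56.42, 63.58)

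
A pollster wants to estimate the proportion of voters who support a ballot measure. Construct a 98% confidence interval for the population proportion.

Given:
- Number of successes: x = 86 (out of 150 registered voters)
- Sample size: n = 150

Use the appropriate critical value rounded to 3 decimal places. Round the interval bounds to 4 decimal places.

Sample proportion: p̂ = 86/150 = 0.573333

Check conditions for normal approximation:
  np̂ = 86 ≥ 10 ✓
  n(1-p̂) = 64 ≥ 10 ✓

The sample is large enough, so use a z-interval (normal approximation) for the proportion.

For 98% confidence, z* = 2.326 (from standard normal table)

Standard error: SE = √(p̂(1-p̂)/n) = √(0.573333×0.426667/150) = 0.04038335

Margin of error: E = z* × SE = 2.326 × 0.04038335 = 0.093932

Z-interval: p̂ ± E = 0.573333 ± 0.093932 = (0.479402, 0.667265)

Rounded to 4 decimal places:

(0.4794, 0.6673)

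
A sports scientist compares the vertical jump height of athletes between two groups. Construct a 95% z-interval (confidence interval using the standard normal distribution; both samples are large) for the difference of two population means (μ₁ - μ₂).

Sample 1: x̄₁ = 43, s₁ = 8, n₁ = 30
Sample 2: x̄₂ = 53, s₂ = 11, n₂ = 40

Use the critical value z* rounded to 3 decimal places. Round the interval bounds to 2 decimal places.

Both samples are large (n₁ = 30 ≥ 30, n₂ = 40 ≥ 30), so a z-interval for the difference of means applies.

Point estimate: x̄₁ - x̄₂ = 43 - 53 = -10

Standard error: SE = √(s₁²/n₁ + s₂²/n₂)
= √(8²/30 + 11²/40)
= √(2.133333 + 3.025000)
= 2.271196

For 95% confidence, z* = 1.96 (from standard normal table)
Margin of error: E = z* × SE = 1.96 × 2.271196 = 4.4515

Z-interval: (x̄₁ - x̄₂) ± E = -10 ± 4.4515 = (-14.4515, -5.5485)

Rounded to 2 decimal places:

(-14.45, -5.55)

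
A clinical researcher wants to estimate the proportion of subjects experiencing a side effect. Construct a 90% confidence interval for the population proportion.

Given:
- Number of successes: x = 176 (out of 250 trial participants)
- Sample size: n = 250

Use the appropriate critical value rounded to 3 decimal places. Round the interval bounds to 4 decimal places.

Sample proportion: p̂ = 176/250 = 0.704000

Check conditions for normal approximation:
  np̂ = 176 ≥ 10 ✓
  n(1-p̂) = 74 ≥ 10 ✓

The sample is large enough, so use a z-interval (normal approximation) for the proportion.

For 90% confidence, z* = 1.645 (from standard normal table)

Standard error: SE = √(p̂(1-p̂)/n) = √(0.704000×0.296000/250) = 0.02887102

Margin of error: E = z* × SE = 1.645 × 0.02887102 = 0.047493

Z-interval: p̂ ± E = 0.704000 ± 0.047493 = (0.656507, 0.751493)

Rounded to 4 decimal places:

(0.6565, 0.7515)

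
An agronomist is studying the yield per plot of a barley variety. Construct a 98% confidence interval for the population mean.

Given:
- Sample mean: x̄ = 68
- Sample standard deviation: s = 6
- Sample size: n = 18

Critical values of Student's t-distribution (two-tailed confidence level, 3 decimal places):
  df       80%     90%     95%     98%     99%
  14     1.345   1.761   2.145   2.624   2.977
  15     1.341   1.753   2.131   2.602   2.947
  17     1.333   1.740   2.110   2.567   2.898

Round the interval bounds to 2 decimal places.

The population standard deviation σ is unknown (only the sample standard deviation s is given), so use a t-interval with df = n - 1 = 18 - 1 = 17.

For 98% confidence with df = 17, t* = 2.567 (from t-table)

Standard error: SE = s/√n = 6/√18 = 1.414214

Margin of error: E = t* × SE = 2.567 × 1.414214 = 3.6303

T-interval: x̄ ± E = 68 ± 3.6303 = (64.3697, 71.6303)

Rounded to 2 decimal places:

(64.37, 71.63)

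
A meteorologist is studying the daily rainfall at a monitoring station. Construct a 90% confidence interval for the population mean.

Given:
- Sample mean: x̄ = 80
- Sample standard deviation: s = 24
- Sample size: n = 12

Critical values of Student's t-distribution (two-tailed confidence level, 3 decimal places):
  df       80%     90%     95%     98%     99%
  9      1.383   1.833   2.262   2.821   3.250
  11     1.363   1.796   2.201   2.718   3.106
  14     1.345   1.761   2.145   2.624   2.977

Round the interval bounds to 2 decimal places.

The population standard deviation σ is unknown (only the sample standard deviation s is given), so use a t-interval with df = n - 1 = 12 - 1 = 11.

For 90% confidence with df = 11, t* = 1.796 (from t-table)

Standard error: SE = s/√n = 24/√12 = 6.928203

Margin of error: E = t* × SE = 1.796 × 6.928203 = 12.4431

T-interval: x̄ ± E = 80 ± 12.4431 = (67.5569, 92.4431)

Rounded to 2 decimal places:

(67.56, 92.44)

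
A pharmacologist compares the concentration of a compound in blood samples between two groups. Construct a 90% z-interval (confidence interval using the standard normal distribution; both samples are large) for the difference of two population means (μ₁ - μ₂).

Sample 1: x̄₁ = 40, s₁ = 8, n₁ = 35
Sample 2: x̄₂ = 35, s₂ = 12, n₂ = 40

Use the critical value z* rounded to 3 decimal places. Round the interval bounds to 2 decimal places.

Both samples are large (n₁ = 35 ≥ 30, n₂ = 40 ≥ 30), so a z-interval for the difference of means applies.

Point estimate: x̄₁ - x̄₂ = 40 - 35 = 5

Standard error: SE = √(s₁²/n₁ + s₂²/n₂)
= √(8²/35 + 12²/40)
= √(1.828571 + 3.600000)
= 2.329929

For 90% confidence, z* = 1.645 (from standard normal table)
Margin of error: E = z* × SE = 1.645 × 2.329929 = 3.8327

Z-interval: (x̄₁ - x̄₂) ± E = 5 ± 3.8327 = (1.1673, 8.8327)

Rounded to 2 decimal places:

(1.17, 8.83)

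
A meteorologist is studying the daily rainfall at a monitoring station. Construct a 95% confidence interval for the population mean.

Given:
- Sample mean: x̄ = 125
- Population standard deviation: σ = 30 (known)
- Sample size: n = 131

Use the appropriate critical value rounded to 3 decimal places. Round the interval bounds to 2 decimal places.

The population standard deviation σ is known, so use a z-interval (standard normal critical value).

For 95% confidence, z* = 1.96 (from standard normal table)

Standard error: SE = σ/√n = 30/√131 = 2.621112

Margin of error: E = z* × SE = 1.96 × 2.621112 = 5.1374

Z-interval: x̄ ± E = 125 ± 5.1374 = (119.8626, 130.1374)

Rounded to 2 decimal places:

(119.86, 130.14)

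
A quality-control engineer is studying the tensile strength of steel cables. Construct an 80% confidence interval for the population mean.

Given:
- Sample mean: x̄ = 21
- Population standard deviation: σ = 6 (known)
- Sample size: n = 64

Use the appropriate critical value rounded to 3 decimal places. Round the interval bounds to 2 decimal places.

The population standard deviation σ is known, so use a z-interval (standard normal critical value).

For 80% confidence, z* = 1.282 (from standard normal table)

Standard error: SE = σ/√n = 6/√64 = 0.750000

Margin of error: E = z* × SE = 1.282 × 0.750000 = 0.9615

Z-interval: x̄ ± E = 21 ± 0.9615 = (20.0385, 21.9615)

Rounded to 2 decimal places:

(20.04, 21.96)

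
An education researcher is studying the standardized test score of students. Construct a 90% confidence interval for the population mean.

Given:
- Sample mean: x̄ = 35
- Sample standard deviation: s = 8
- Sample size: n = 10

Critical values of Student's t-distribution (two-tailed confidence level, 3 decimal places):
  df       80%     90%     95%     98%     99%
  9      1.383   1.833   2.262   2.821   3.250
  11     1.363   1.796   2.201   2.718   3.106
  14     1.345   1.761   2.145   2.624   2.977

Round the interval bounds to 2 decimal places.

The population standard deviation σ is unknown (only the sample standard deviation s is given), so use a t-interval with df = n - 1 = 10 - 1 = 9.

For 90% confidence with df = 9, t* = 1.833 (from t-table)

Standard error: SE = s/√n = 8/√10 = 2.529822

Margin of error: E = t* × SE = 1.833 × 2.529822 = 4.6372

T-interval: x̄ ± E = 35 ± 4.6372 = (30.3628, 39.6372)

Rounded to 2 decimal places:

(30.36, 39.64)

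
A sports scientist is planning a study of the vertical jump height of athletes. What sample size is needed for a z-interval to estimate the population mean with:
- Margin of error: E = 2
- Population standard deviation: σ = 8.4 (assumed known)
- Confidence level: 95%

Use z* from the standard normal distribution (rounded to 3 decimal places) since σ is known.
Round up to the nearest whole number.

Using z* since population σ is known (z-interval formula).

For 95% confidence, z* = 1.96 (from standard normal table)

Sample size formula for z-interval: n = (z*σ/E)²

n = (1.96 × 8.4 / 2)²
  = (8.232000)²
  = 67.7658

Round up to the nearest whole number: n = 68

68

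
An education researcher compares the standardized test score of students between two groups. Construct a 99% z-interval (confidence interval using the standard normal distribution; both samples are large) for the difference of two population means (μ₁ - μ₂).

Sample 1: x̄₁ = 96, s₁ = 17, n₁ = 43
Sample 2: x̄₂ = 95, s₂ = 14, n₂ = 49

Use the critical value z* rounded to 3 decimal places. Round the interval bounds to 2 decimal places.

Both samples are large (n₁ = 43 ≥ 30, n₂ = 49 ≥ 30), so a z-interval for the difference of means applies.

Point estimate: x̄₁ - x̄₂ = 96 - 95 = 1

Standard error: SE = √(s₁²/n₁ + s₂²/n₂)
= √(17²/43 + 14²/49)
= √(6.720930 + 4.000000)
= 3.274283

For 99% confidence, z* = 2.576 (from standard normal table)
Margin of error: E = z* × SE = 2.576 × 3.274283 = 8.4346

Z-interval: (x̄₁ - x̄₂) ± E = 1 ± 8.4346 = (-7.4346, 9.4346)

Rounded to 2 decimal places:

(-7.43, 9.43)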